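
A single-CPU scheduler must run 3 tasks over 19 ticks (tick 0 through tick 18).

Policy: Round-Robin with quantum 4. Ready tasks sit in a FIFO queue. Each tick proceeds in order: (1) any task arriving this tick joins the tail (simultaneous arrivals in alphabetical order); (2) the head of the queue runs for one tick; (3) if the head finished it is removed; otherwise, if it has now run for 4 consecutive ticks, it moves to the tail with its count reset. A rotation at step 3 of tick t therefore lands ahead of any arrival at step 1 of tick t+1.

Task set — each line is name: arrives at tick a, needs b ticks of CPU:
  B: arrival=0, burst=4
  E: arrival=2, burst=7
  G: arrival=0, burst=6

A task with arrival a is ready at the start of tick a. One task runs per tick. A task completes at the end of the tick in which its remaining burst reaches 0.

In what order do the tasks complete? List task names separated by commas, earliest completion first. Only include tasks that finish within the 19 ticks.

t=0: queue=[B,G] q_used=0 → run B
t=1: queue=[B,G] q_used=1 → run B
t=2: queue=[B,G,E] q_used=2 → run B
t=3: queue=[B,G,E] q_used=3 → run B
t=4: queue=[G,E] q_used=0 → run G
t=5: queue=[G,E] q_used=1 → run G
t=6: queue=[G,E] q_used=2 → run G
t=7: queue=[G,E] q_used=3 → run G
t=8: queue=[E,G] q_used=0 → run E
t=9: queue=[E,G] q_used=1 → run E
t=10: queue=[E,G] q_used=2 → run E
t=11: queue=[E,G] q_used=3 → run E
t=12: queue=[G,E] q_used=0 → run G
t=13: queue=[G,E] q_used=1 → run G
t=14: queue=[E] q_used=0 → run E
t=15: queue=[E] q_used=1 → run E
t=16: queue=[E] q_used=2 → run E
t=17: (idle)
t=18: (idle)

completion order = B, G, E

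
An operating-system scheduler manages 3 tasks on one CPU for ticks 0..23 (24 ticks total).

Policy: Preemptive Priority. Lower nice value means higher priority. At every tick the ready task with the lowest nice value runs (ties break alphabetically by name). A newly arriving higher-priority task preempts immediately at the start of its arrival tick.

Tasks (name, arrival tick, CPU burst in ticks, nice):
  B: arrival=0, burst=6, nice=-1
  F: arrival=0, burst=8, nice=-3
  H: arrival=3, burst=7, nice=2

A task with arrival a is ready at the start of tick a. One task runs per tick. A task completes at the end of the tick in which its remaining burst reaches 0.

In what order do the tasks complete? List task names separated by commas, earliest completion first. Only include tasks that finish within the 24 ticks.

completion order = F, B, H

t=0: ready={B,F} → run F
t=1: ready={B,F} → run F
t=2: ready={B,F} → run F
t=3: ready={B,F,H} → run F
t=4: ready={B,F,H} → run F
t=5: ready={B,F,H} → run F
t=6: ready={B,F,H} → run F
t=7: ready={B,F,H} → run F
t=8: ready={B,H} → run B
t=9: ready={B,H} → run B
t=10: ready={B,H} → run B
t=11: ready={B,H} → run B
t=12: ready={B,H} → run B
t=13: ready={B,H} → run B
t=14: ready={H} → run H
t=15: ready={H} → run H
t=16: ready={H} → run H
t=17: ready={H} → run H
t=18: ready={H} → run H
t=19: ready={H} → run H
t=20: ready={H} → run H
t=21: (idle)
t=22: (idle)
t=23: (idle)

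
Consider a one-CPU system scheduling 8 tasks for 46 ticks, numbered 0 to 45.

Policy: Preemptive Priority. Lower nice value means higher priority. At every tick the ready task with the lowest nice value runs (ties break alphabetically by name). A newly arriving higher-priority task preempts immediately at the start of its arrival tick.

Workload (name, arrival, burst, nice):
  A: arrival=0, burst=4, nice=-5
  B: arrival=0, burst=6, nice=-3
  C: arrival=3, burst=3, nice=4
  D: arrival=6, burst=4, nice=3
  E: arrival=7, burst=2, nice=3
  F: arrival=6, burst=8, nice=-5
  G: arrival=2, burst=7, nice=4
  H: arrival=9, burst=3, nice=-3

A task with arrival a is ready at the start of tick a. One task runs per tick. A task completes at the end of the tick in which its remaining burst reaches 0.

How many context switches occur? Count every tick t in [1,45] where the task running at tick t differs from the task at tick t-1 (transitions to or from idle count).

t=0: ready={A,B} → run A
t=1: ready={A,B} → run A
t=2: ready={A,B,G} → run A
t=3: ready={A,B,C,G} → run A
t=4: ready={B,C,G} → run B
t=5: ready={B,C,G} → run B
t=6: ready={B,C,D,F,G} → run F
t=7: ready={B,C,D,E,F,G} → run F
t=8: ready={B,C,D,E,F,G} → run F
t=9: ready={B,C,D,E,F,G,H} → run F
t=10: ready={B,C,D,E,F,G,H} → run F
t=11: ready={B,C,D,E,F,G,H} → run F
t=12: ready={B,C,D,E,F,G,H} → run F
t=13: ready={B,C,D,E,F,G,H} → run F
t=14: ready={B,C,D,E,G,H} → run B
t=15: ready={B,C,D,E,G,H} → run B
t=16: ready={B,C,D,E,G,H} → run B
t=17: ready={B,C,D,E,G,H} → run B
t=18: ready={C,D,E,G,H} → run H
t=19: ready={C,D,E,G,H} → run H
t=20: ready={C,D,E,G,H} → run H
t=21: ready={C,D,E,G} → run D
t=22: ready={C,D,E,G} → run D
t=23: ready={C,D,E,G} → run D
t=24: ready={C,D,E,G} → run D
t=25: ready={C,E,G} → run E
t=26: ready={C,E,G} → run E
t=27: ready={C,G} → run C
t=28: ready={C,G} → run C
t=29: ready={C,G} → run C
t=30: ready={G} → run G
t=31: ready={G} → run G
t=32: ready={G} → run G
t=33: ready={G} → run G
t=34: ready={G} → run G
t=35: ready={G} → run G
t=36: ready={G} → run G
t=37: (idle)
t=38: (idle)
t=39: (idle)
t=40: (idle)
t=41: (idle)
t=42: (idle)
t=43: (idle)
t=44: (idle)
t=45: (idle)

context switches = 9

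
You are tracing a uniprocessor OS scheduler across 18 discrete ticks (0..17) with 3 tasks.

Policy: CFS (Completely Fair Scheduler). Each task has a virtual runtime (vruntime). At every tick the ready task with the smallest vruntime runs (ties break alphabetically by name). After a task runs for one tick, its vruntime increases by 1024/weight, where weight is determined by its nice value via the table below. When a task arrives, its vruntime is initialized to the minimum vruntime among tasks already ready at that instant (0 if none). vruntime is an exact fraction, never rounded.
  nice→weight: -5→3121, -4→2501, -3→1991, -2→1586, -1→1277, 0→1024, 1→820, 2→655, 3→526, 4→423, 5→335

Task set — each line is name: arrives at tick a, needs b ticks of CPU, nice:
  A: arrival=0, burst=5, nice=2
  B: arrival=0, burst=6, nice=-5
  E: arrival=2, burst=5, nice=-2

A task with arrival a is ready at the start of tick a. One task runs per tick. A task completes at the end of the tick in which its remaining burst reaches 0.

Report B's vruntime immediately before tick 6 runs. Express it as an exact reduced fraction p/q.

vruntime(B, start of tick 6) = 3072/3121

t=0: vr[A=0 B=0] → run A
t=1: vr[A=1024/655 B=0] → run B
t=2: vr[A=1024/655 B=1024/3121 E=1024/3121] → run B
t=3: vr[A=1024/655 B=2048/3121 E=1024/3121] → run E
t=4: vr[A=1024/655 B=2048/3121 E=2409984/2474953] → run B
t=5: vr[A=1024/655 B=3072/3121 E=2409984/2474953] → run E
t=6: vr[A=1024/655 B=3072/3121 E=4007936/2474953] → run B
t=7: vr[A=1024/655 B=4096/3121 E=4007936/2474953] → run B
t=8: vr[A=1024/655 B=5120/3121 E=4007936/2474953] → run A
t=9: vr[A=2048/655 B=5120/3121 E=4007936/2474953] → run E
t=10: vr[A=2048/655 B=5120/3121 E=5605888/2474953] → run B
t=11: vr[A=2048/655 E=5605888/2474953] → run E
t=12: vr[A=2048/655 E=7203840/2474953] → run E
t=13: vr[A=2048/655] → run A
t=14: vr[A=3072/655] → run A
t=15: vr[A=4096/655] → run A
t=16: (idle)
t=17: (idle)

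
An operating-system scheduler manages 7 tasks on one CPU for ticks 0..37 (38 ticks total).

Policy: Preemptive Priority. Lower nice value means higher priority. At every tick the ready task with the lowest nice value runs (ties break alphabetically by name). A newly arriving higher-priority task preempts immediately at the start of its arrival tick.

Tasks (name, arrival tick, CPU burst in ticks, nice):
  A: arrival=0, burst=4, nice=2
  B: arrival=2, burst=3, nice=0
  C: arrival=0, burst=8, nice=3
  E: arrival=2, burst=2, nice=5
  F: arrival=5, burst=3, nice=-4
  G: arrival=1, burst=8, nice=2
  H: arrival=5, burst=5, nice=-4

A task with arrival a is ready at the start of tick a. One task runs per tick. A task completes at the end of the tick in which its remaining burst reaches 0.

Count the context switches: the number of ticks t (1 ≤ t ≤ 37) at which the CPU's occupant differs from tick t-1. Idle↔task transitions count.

t=0: ready={A,C} → run A
t=1: ready={A,C,G} → run A
t=2: ready={A,B,C,E,G} → run B
t=3: ready={A,B,C,E,G} → run B
t=4: ready={A,B,C,E,G} → run B
t=5: ready={A,C,E,F,G,H} → run F
t=6: ready={A,C,E,F,G,H} → run F
t=7: ready={A,C,E,F,G,H} → run F
t=8: ready={A,C,E,G,H} → run H
t=9: ready={A,C,E,G,H} → run H
t=10: ready={A,C,E,G,H} → run H
t=11: ready={A,C,E,G,H} → run H
t=12: ready={A,C,E,G,H} → run H
t=13: ready={A,C,E,G} → run A
t=14: ready={A,C,E,G} → run A
t=15: ready={C,E,G} → run G
t=16: ready={C,E,G} → run G
t=17: ready={C,E,G} → run G
t=18: ready={C,E,G} → run G
t=19: ready={C,E,G} → run G
t=20: ready={C,E,G} → run G
t=21: ready={C,E,G} → run G
t=22: ready={C,E,G} → run G
t=23: ready={C,E} → run C
t=24: ready={C,E} → run C
t=25: ready={C,E} → run C
t=26: ready={C,E} → run C
t=27: ready={C,E} → run C
t=28: ready={C,E} → run C
t=29: ready={C,E} → run C
t=30: ready={C,E} → run C
t=31: ready={E} → run E
t=32: ready={E} → run E
t=33: (idle)
t=34: (idle)
t=35: (idle)
t=36: (idle)
t=37: (idle)

context switches = 8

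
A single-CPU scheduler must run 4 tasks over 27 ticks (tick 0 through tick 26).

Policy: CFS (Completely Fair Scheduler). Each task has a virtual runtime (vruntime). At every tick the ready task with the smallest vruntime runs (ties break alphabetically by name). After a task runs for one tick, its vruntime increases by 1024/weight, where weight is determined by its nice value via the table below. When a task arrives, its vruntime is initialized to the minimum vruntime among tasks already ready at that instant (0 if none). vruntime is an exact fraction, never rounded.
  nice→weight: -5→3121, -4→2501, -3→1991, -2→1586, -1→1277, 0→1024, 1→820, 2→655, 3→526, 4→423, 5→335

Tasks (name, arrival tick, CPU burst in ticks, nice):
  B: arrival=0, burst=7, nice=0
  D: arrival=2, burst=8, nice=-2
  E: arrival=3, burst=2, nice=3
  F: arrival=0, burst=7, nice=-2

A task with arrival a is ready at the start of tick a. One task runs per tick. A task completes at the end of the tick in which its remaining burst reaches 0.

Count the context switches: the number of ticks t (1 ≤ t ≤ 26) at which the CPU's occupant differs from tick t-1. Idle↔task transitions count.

context switches = 24

t=0: vr[B=0 F=0] → run B
t=1: vr[B=1 F=0] → run F
t=2: vr[B=1 D=512/793 F=512/793] → run D
t=3: vr[B=1 D=1024/793 E=512/793 F=512/793] → run E
t=4: vr[B=1 D=1024/793 E=540672/208559 F=512/793] → run F
t=5: vr[B=1 D=1024/793 E=540672/208559 F=1024/793] → run B
t=6: vr[B=2 D=1024/793 E=540672/208559 F=1024/793] → run D
t=7: vr[B=2 D=1536/793 E=540672/208559 F=1024/793] → run F
t=8: vr[B=2 D=1536/793 E=540672/208559 F=1536/793] → run D
t=9: vr[B=2 D=2048/793 E=540672/208559 F=1536/793] → run F
t=10: vr[B=2 D=2048/793 E=540672/208559 F=2048/793] → run B
t=11: vr[B=3 D=2048/793 E=540672/208559 F=2048/793] → run D
t=12: vr[B=3 D=2560/793 E=540672/208559 F=2048/793] → run F
t=13: vr[B=3 D=2560/793 E=540672/208559 F=2560/793] → run E
t=14: vr[B=3 D=2560/793 F=2560/793] → run B
t=15: vr[B=4 D=2560/793 F=2560/793] → run D
t=16: vr[B=4 D=3072/793 F=2560/793] → run F
t=17: vr[B=4 D=3072/793 F=3072/793] → run D
t=18: vr[B=4 D=3584/793 F=3072/793] → run F
t=19: vr[B=4 D=3584/793] → run B
t=20: vr[B=5 D=3584/793] → run D
t=21: vr[B=5 D=4096/793] → run B
t=22: vr[B=6 D=4096/793] → run D
t=23: vr[B=6] → run B
t=24: (idle)
t=25: (idle)
t=26: (idle)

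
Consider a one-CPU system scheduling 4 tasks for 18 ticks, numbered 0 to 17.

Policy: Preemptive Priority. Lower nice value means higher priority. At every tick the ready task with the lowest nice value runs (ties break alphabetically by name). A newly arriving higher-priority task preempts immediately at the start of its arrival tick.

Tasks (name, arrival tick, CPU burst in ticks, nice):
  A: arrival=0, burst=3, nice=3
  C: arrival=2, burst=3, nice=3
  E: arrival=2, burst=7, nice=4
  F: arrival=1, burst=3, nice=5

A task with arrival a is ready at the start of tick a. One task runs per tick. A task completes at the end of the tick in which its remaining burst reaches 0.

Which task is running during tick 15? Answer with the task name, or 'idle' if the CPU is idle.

t=0: ready={A} → run A
t=1: ready={A,F} → run A
t=2: ready={A,C,E,F} → run A
t=3: ready={C,E,F} → run C
t=4: ready={C,E,F} → run C
t=5: ready={C,E,F} → run C
t=6: ready={E,F} → run E
t=7: ready={E,F} → run E
t=8: ready={E,F} → run E
t=9: ready={E,F} → run E
t=10: ready={E,F} → run E
t=11: ready={E,F} → run E
t=12: ready={E,F} → run E
t=13: ready={F} → run F
t=14: ready={F} → run F
t=15: ready={F} → run F
t=16: (idle)
t=17: (idle)

running at tick 15 = F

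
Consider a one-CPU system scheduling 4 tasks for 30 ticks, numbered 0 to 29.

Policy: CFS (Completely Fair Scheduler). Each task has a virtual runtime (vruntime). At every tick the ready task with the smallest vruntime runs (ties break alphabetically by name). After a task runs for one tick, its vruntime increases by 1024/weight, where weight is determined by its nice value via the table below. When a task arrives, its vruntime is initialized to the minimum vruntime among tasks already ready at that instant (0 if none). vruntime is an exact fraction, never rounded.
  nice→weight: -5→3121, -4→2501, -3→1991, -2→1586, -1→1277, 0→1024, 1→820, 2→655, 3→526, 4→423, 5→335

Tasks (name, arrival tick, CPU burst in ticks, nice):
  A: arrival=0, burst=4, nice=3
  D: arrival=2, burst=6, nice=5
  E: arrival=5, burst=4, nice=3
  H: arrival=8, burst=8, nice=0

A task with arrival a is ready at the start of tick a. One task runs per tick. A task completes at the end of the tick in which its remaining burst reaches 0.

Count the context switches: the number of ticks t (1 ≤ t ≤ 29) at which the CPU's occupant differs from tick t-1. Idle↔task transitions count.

t=0: vr[A=0] → run A
t=1: vr[A=512/263] → run A
t=2: vr[A=1024/263 D=1024/263] → run A
t=3: vr[A=1536/263 D=1024/263] → run D
t=4: vr[A=1536/263 D=612352/88105] → run A
t=5: vr[D=612352/88105 E=612352/88105] → run D
t=6: vr[D=881664/88105 E=612352/88105] → run E
t=7: vr[D=881664/88105 E=783872/88105] → run E
t=8: vr[D=881664/88105 E=955392/88105 H=881664/88105] → run D
t=9: vr[D=1150976/88105 E=955392/88105 H=881664/88105] → run H
t=10: vr[D=1150976/88105 E=955392/88105 H=969769/88105] → run E
t=11: vr[D=1150976/88105 E=1126912/88105 H=969769/88105] → run H
t=12: vr[D=1150976/88105 E=1126912/88105 H=1057874/88105] → run H
t=13: vr[D=1150976/88105 E=1126912/88105 H=1145979/88105] → run E
t=14: vr[D=1150976/88105 H=1145979/88105] → run H
t=15: vr[D=1150976/88105 H=1234084/88105] → run D
t=16: vr[D=1420288/88105 H=1234084/88105] → run H
t=17: vr[D=1420288/88105 H=1322189/88105] → run H
t=18: vr[D=1420288/88105 H=1410294/88105] → run H
t=19: vr[D=1420288/88105 H=1498399/88105] → run D
t=20: vr[D=337920/17621 H=1498399/88105] → run H
t=21: vr[D=337920/17621] → run D
t=22: (idle)
t=23: (idle)
t=24: (idle)
t=25: (idle)
t=26: (idle)
t=27: (idle)
t=28: (idle)
t=29: (idle)

context switches = 16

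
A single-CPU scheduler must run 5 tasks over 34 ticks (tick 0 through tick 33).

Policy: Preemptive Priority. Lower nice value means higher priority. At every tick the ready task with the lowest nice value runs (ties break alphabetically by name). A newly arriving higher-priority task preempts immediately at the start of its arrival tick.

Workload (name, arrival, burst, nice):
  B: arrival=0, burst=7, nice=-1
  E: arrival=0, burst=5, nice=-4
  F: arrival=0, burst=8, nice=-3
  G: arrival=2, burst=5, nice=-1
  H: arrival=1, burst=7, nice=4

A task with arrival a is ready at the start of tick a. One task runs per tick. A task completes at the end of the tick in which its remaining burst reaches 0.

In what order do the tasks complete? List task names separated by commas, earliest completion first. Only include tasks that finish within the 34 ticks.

completion order = E, F, B, G, H

t=0: ready={B,E,F} → run E
t=1: ready={B,E,F,H} → run E
t=2: ready={B,E,F,G,H} → run E
t=3: ready={B,E,F,G,H} → run E
t=4: ready={B,E,F,G,H} → run E
t=5: ready={B,F,G,H} → run F
t=6: ready={B,F,G,H} → run F
t=7: ready={B,F,G,H} → run F
t=8: ready={B,F,G,H} → run F
t=9: ready={B,F,G,H} → run F
t=10: ready={B,F,G,H} → run F
t=11: ready={B,F,G,H} → run F
t=12: ready={B,F,G,H} → run F
t=13: ready={B,G,H} → run B
t=14: ready={B,G,H} → run B
t=15: ready={B,G,H} → run B
t=16: ready={B,G,H} → run B
t=17: ready={B,G,H} → run B
t=18: ready={B,G,H} → run B
t=19: ready={B,G,H} → run B
t=20: ready={G,H} → run G
t=21: ready={G,H} → run G
t=22: ready={G,H} → run G
t=23: ready={G,H} → run G
t=24: ready={G,H} → run G
t=25: ready={H} → run H
t=26: ready={H} → run H
t=27: ready={H} → run H
t=28: ready={H} → run H
t=29: ready={H} → run H
t=30: ready={H} → run H
t=31: ready={H} → run H
t=32: (idle)
t=33: (idle)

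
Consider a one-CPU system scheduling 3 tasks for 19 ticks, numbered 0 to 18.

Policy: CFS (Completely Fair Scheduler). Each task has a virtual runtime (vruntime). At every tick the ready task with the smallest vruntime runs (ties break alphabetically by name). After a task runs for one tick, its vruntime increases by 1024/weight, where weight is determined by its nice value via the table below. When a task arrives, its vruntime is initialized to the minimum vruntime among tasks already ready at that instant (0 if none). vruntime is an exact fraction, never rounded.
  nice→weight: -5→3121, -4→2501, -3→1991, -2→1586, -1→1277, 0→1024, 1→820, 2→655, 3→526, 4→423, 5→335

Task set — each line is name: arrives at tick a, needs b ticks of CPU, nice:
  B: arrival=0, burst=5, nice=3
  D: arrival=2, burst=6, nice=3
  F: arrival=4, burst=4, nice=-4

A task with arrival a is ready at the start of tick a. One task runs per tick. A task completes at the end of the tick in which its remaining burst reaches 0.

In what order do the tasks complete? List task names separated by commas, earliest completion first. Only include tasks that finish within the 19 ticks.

completion order = F, B, D

t=0: vr[B=0] → run B
t=1: vr[B=512/263] → run B
t=2: vr[B=1024/263 D=1024/263] → run B
t=3: vr[B=1536/263 D=1024/263] → run D
t=4: vr[B=1536/263 D=1536/263 F=1536/263] → run B
t=5: vr[B=2048/263 D=1536/263 F=1536/263] → run D
t=6: vr[B=2048/263 D=2048/263 F=1536/263] → run F
t=7: vr[B=2048/263 D=2048/263 F=4110848/657763] → run F
t=8: vr[B=2048/263 D=2048/263 F=4380160/657763] → run F
t=9: vr[B=2048/263 D=2048/263 F=4649472/657763] → run F
t=10: vr[B=2048/263 D=2048/263] → run B
t=11: vr[D=2048/263] → run D
t=12: vr[D=2560/263] → run D
t=13: vr[D=3072/263] → run D
t=14: vr[D=3584/263] → run D
t=15: (idle)
t=16: (idle)
t=17: (idle)
t=18: (idle)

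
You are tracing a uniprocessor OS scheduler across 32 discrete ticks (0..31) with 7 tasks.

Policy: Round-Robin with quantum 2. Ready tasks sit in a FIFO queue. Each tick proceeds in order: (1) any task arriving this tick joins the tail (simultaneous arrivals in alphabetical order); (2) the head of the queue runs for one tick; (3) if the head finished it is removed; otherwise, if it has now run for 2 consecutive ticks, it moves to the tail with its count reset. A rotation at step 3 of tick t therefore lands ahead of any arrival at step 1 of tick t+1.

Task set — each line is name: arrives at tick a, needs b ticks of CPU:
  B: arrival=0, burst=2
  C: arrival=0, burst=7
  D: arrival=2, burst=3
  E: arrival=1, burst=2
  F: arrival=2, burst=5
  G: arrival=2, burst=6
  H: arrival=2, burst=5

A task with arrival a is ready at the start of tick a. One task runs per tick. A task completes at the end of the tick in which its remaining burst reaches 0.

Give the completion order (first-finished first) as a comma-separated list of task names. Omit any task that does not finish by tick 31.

t=0: queue=[B,C] q_used=0 → run B
t=1: queue=[B,C,E] q_used=1 → run B
t=2: queue=[C,E,D,F,G,H] q_used=0 → run C
t=3: queue=[C,E,D,F,G,H] q_used=1 → run C
t=4: queue=[E,D,F,G,H,C] q_used=0 → run E
t=5: queue=[E,D,F,G,H,C] q_used=1 → run E
t=6: queue=[D,F,G,H,C] q_used=0 → run D
t=7: queue=[D,F,G,H,C] q_used=1 → run D
t=8: queue=[F,G,H,C,D] q_used=0 → run F
t=9: queue=[F,G,H,C,D] q_used=1 → run F
t=10: queue=[G,H,C,D,F] q_used=0 → run G
t=11: queue=[G,H,C,D,F] q_used=1 → run G
t=12: queue=[H,C,D,F,G] q_used=0 → run H
t=13: queue=[H,C,D,F,G] q_used=1 → run H
t=14: queue=[C,D,F,G,H] q_used=0 → run C
t=15: queue=[C,D,F,G,H] q_used=1 → run C
t=16: queue=[D,F,G,H,C] q_used=0 → run D
t=17: queue=[F,G,H,C] q_used=0 → run F
t=18: queue=[F,G,H,C] q_used=1 → run F
t=19: queue=[G,H,C,F] q_used=0 → run G
t=20: queue=[G,H,C,F] q_used=1 → run G
t=21: queue=[H,C,F,G] q_used=0 → run H
t=22: queue=[H,C,F,G] q_used=1 → run H
t=23: queue=[C,F,G,H] q_used=0 → run C
t=24: queue=[C,F,G,H] q_used=1 → run C
t=25: queue=[F,G,H,C] q_used=0 → run F
t=26: queue=[G,H,C] q_used=0 → run G
t=27: queue=[G,H,C] q_used=1 → run G
t=28: queue=[H,C] q_used=0 → run H
t=29: queue=[C] q_used=0 → run C
t=30: (idle)
t=31: (idle)

completion order = B, E, D, F, G, H, C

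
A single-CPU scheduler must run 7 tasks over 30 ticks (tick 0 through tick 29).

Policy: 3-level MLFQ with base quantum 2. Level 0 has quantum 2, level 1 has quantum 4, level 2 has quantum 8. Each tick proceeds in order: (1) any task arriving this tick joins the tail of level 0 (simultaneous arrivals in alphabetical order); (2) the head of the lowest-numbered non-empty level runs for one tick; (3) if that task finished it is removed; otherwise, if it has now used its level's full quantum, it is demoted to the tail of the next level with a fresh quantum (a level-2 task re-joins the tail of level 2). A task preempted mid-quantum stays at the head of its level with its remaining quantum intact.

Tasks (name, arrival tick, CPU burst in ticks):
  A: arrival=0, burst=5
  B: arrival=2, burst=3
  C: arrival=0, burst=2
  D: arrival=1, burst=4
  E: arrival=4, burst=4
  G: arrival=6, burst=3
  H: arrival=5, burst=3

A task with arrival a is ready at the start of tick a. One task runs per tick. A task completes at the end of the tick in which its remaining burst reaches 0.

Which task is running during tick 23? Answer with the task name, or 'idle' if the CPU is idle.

running at tick 23 = G

t=0: L0/L1/L2 = AC/-/- → run A
t=1: L0/L1/L2 = ACD/-/- → run A
t=2: L0/L1/L2 = CDB/A/- → run C
t=3: L0/L1/L2 = CDB/A/- → run C
t=4: L0/L1/L2 = DBE/A/- → run D
t=5: L0/L1/L2 = DBEH/A/- → run D
t=6: L0/L1/L2 = BEHG/AD/- → run B
t=7: L0/L1/L2 = BEHG/AD/- → run B
t=8: L0/L1/L2 = EHG/ADB/- → run E
t=9: L0/L1/L2 = EHG/ADB/- → run E
t=10: L0/L1/L2 = HG/ADBE/- → run H
t=11: L0/L1/L2 = HG/ADBE/- → run H
t=12: L0/L1/L2 = G/ADBEH/- → run G
t=13: L0/L1/L2 = G/ADBEH/- → run G
t=14: L0/L1/L2 = -/ADBEHG/- → run A
t=15: L0/L1/L2 = -/ADBEHG/- → run A
t=16: L0/L1/L2 = -/ADBEHG/- → run A
t=17: L0/L1/L2 = -/DBEHG/- → run D
t=18: L0/L1/L2 = -/DBEHG/- → run D
t=19: L0/L1/L2 = -/BEHG/- → run B
t=20: L0/L1/L2 = -/EHG/- → run E
t=21: L0/L1/L2 = -/EHG/- → run E
t=22: L0/L1/L2 = -/HG/- → run H
t=23: L0/L1/L2 = -/G/- → run G
t=24: (idle)
t=25: (idle)
t=26: (idle)
t=27: (idle)
t=28: (idle)
t=29: (idle)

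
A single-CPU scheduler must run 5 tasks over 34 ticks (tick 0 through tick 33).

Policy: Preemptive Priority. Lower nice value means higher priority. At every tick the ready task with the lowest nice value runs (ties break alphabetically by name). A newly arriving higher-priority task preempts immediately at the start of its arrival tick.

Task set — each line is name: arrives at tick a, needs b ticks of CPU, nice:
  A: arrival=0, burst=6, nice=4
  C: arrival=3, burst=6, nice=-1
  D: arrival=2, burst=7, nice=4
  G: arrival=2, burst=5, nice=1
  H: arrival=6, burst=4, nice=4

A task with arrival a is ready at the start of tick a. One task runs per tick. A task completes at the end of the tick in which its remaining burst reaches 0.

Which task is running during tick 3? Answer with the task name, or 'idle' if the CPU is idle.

t=0: ready={A} → run A
t=1: ready={A} → run A
t=2: ready={A,D,G} → run G
t=3: ready={A,C,D,G} → run C
t=4: ready={A,C,D,G} → run C
t=5: ready={A,C,D,G} → run C
t=6: ready={A,C,D,G,H} → run C
t=7: ready={A,C,D,G,H} → run C
t=8: ready={A,C,D,G,H} → run C
t=9: ready={A,D,G,H} → run G
t=10: ready={A,D,G,H} → run G
t=11: ready={A,D,G,H} → run G
t=12: ready={A,D,G,H} → run G
t=13: ready={A,D,H} → run A
t=14: ready={A,D,H} → run A
t=15: ready={A,D,H} → run A
t=16: ready={A,D,H} → run A
t=17: ready={D,H} → run D
t=18: ready={D,H} → run D
t=19: ready={D,H} → run D
t=20: ready={D,H} → run D
t=21: ready={D,H} → run D
t=22: ready={D,H} → run D
t=23: ready={D,H} → run D
t=24: ready={H} → run H
t=25: ready={H} → run H
t=26: ready={H} → run H
t=27: ready={H} → run H
t=28: (idle)
t=29: (idle)
t=30: (idle)
t=31: (idle)
t=32: (idle)
t=33: (idle)

running at tick 3 = C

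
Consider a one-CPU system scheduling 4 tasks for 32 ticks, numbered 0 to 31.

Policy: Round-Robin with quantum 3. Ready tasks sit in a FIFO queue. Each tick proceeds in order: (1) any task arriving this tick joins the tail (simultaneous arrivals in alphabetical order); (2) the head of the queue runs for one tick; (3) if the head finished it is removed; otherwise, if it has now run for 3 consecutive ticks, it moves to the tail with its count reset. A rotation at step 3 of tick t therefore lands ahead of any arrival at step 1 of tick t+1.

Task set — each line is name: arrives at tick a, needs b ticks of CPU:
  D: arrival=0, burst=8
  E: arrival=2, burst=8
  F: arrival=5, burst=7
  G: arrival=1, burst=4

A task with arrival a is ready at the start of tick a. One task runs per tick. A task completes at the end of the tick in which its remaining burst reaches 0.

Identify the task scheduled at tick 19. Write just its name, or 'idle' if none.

t=0: queue=[D] q_used=0 → run D
t=1: queue=[D,G] q_used=1 → run D
t=2: queue=[D,G,E] q_used=2 → run D
t=3: queue=[G,E,D] q_used=0 → run G
t=4: queue=[G,E,D] q_used=1 → run G
t=5: queue=[G,E,D,F] q_used=2 → run G
t=6: queue=[E,D,F,G] q_used=0 → run E
t=7: queue=[E,D,F,G] q_used=1 → run E
t=8: queue=[E,D,F,G] q_used=2 → run E
t=9: queue=[D,F,G,E] q_used=0 → run D
t=10: queue=[D,F,G,E] q_used=1 → run D
t=11: queue=[D,F,G,E] q_used=2 → run D
t=12: queue=[F,G,E,D] q_used=0 → run F
t=13: queue=[F,G,E,D] q_used=1 → run F
t=14: queue=[F,G,E,D] q_used=2 → run F
t=15: queue=[G,E,D,F] q_used=0 → run G
t=16: queue=[E,D,F] q_used=0 → run E
t=17: queue=[E,D,F] q_used=1 → run E
t=18: queue=[E,D,F] q_used=2 → run E
t=19: queue=[D,F,E] q_used=0 → run D
t=20: queue=[D,F,E] q_used=1 → run D
t=21: queue=[F,E] q_used=0 → run F
t=22: queue=[F,E] q_used=1 → run F
t=23: queue=[F,E] q_used=2 → run F
t=24: queue=[E,F] q_used=0 → run E
t=25: queue=[E,F] q_used=1 → run E
t=26: queue=[F] q_used=0 → run F
t=27: (idle)
t=28: (idle)
t=29: (idle)
t=30: (idle)
t=31: (idle)

running at tick 19 = D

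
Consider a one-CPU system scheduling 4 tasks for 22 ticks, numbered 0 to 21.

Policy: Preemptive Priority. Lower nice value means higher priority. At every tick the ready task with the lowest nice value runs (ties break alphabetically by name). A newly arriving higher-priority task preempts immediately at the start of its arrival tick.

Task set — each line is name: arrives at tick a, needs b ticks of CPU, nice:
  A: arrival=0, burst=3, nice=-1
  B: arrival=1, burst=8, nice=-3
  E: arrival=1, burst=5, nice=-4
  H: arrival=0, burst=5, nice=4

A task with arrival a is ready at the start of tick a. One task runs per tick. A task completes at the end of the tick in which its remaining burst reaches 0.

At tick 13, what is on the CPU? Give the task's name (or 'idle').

running at tick 13 = B

t=0: ready={A,H} → run A
t=1: ready={A,B,E,H} → run E
t=2: ready={A,B,E,H} → run E
t=3: ready={A,B,E,H} → run E
t=4: ready={A,B,E,H} → run E
t=5: ready={A,B,E,H} → run E
t=6: ready={A,B,H} → run B
t=7: ready={A,B,H} → run B
t=8: ready={A,B,H} → run B
t=9: ready={A,B,H} → run B
t=10: ready={A,B,H} → run B
t=11: ready={A,B,H} → run B
t=12: ready={A,B,H} → run B
t=13: ready={A,B,H} → run B
t=14: ready={A,H} → run A
t=15: ready={A,H} → run A
t=16: ready={H} → run H
t=17: ready={H} → run H
t=18: ready={H} → run H
t=19: ready={H} → run H
t=20: ready={H} → run H
t=21: (idle)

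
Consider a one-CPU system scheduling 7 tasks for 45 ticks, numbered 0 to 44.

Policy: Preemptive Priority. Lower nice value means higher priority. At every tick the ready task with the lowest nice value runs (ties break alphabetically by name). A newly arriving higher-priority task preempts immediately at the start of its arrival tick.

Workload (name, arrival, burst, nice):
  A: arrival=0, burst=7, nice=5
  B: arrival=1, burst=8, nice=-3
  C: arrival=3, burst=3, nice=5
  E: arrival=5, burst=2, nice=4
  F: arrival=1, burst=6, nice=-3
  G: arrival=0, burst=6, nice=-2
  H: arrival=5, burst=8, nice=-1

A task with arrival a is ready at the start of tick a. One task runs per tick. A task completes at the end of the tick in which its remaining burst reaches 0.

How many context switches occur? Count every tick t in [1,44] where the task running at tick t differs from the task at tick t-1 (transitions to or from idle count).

t=0: ready={A,G} → run G
t=1: ready={A,B,F,G} → run B
t=2: ready={A,B,F,G} → run B
t=3: ready={A,B,C,F,G} → run B
t=4: ready={A,B,C,F,G} → run B
t=5: ready={A,B,C,E,F,G,H} → run B
t=6: ready={A,B,C,E,F,G,H} → run B
t=7: ready={A,B,C,E,F,G,H} → run B
t=8: ready={A,B,C,E,F,G,H} → run B
t=9: ready={A,C,E,F,G,H} → run F
t=10: ready={A,C,E,F,G,H} → run F
t=11: ready={A,C,E,F,G,H} → run F
t=12: ready={A,C,E,F,G,H} → run F
t=13: ready={A,C,E,F,G,H} → run F
t=14: ready={A,C,E,F,G,H} → run F
t=15: ready={A,C,E,G,H} → run G
t=16: ready={A,C,E,G,H} → run G
t=17: ready={A,C,E,G,H} → run G
t=18: ready={A,C,E,G,H} → run G
t=19: ready={A,C,E,G,H} → run G
t=20: ready={A,C,E,H} → run H
t=21: ready={A,C,E,H} → run H
t=22: ready={A,C,E,H} → run H
t=23: ready={A,C,E,H} → run H
t=24: ready={A,C,E,H} → run H
t=25: ready={A,C,E,H} → run H
t=26: ready={A,C,E,H} → run H
t=27: ready={A,C,E,H} → run H
t=28: ready={A,C,E} → run E
t=29: ready={A,C,E} → run E
t=30: ready={A,C} → run A
t=31: ready={A,C} → run A
t=32: ready={A,C} → run A
t=33: ready={A,C} → run A
t=34: ready={A,C} → run A
t=35: ready={A,C} → run A
t=36: ready={A,C} → run A
t=37: ready={C} → run C
t=38: ready={C} → run C
t=39: ready={C} → run C
t=40: (idle)
t=41: (idle)
t=42: (idle)
t=43: (idle)
t=44: (idle)

context switches = 8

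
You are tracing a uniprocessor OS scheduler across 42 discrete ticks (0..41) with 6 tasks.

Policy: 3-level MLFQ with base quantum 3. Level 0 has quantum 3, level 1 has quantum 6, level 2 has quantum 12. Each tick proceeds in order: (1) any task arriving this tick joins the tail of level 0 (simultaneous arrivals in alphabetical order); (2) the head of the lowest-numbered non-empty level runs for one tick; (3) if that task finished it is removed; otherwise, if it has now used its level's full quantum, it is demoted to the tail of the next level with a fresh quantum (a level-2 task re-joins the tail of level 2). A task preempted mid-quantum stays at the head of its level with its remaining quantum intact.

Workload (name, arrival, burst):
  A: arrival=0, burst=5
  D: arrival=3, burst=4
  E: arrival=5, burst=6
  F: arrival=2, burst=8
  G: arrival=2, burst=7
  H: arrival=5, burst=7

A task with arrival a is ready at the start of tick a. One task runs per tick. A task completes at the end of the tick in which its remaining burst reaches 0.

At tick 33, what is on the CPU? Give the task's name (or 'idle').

running at tick 33 = H

t=0: L0/L1/L2 = A/-/- → run A
t=1: L0/L1/L2 = A/-/- → run A
t=2: L0/L1/L2 = AFG/-/- → run A
t=3: L0/L1/L2 = FGD/A/- → run F
t=4: L0/L1/L2 = FGD/A/- → run F
t=5: L0/L1/L2 = FGDEH/A/- → run F
t=6: L0/L1/L2 = GDEH/AF/- → run G
t=7: L0/L1/L2 = GDEH/AF/- → run G
t=8: L0/L1/L2 = GDEH/AF/- → run G
t=9: L0/L1/L2 = DEH/AFG/- → run D
t=10: L0/L1/L2 = DEH/AFG/- → run D
t=11: L0/L1/L2 = DEH/AFG/- → run D
t=12: L0/L1/L2 = EH/AFGD/- → run E
t=13: L0/L1/L2 = EH/AFGD/- → run E
t=14: L0/L1/L2 = EH/AFGD/- → run E
t=15: L0/L1/L2 = H/AFGDE/- → run H
t=16: L0/L1/L2 = H/AFGDE/- → run H
t=17: L0/L1/L2 = H/AFGDE/- → run H
t=18: L0/L1/L2 = -/AFGDEH/- → run A
t=19: L0/L1/L2 = -/AFGDEH/- → run A
t=20: L0/L1/L2 = -/FGDEH/- → run F
t=21: L0/L1/L2 = -/FGDEH/- → run F
t=22: L0/L1/L2 = -/FGDEH/- → run F
t=23: L0/L1/L2 = -/FGDEH/- → run F
t=24: L0/L1/L2 = -/FGDEH/- → run F
t=25: L0/L1/L2 = -/GDEH/- → run G
t=26: L0/L1/L2 = -/GDEH/- → run G
t=27: L0/L1/L2 = -/GDEH/- → run G
t=28: L0/L1/L2 = -/GDEH/- → run G
t=29: L0/L1/L2 = -/DEH/- → run D
t=30: L0/L1/L2 = -/EH/- → run E
t=31: L0/L1/L2 = -/EH/- → run E
t=32: L0/L1/L2 = -/EH/- → run E
t=33: L0/L1/L2 = -/H/- → run H
t=34: L0/L1/L2 = -/H/- → run H
t=35: L0/L1/L2 = -/H/- → run H
t=36: L0/L1/L2 = -/H/- → run H
t=37: (idle)
t=38: (idle)
t=39: (idle)
t=40: (idle)
t=41: (idle)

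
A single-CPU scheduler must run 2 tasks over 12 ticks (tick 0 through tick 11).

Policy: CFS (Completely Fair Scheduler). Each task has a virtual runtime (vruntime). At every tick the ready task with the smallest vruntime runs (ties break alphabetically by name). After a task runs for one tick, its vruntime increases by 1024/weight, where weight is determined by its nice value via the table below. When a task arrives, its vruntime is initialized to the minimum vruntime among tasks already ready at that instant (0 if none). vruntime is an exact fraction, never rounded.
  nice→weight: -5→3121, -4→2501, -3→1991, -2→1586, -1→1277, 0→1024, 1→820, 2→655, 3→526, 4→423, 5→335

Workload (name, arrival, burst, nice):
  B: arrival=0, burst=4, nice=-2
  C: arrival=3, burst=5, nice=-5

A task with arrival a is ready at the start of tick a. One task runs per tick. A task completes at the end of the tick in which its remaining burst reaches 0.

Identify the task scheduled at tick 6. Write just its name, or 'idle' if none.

t=0: vr[B=0] → run B
t=1: vr[B=512/793] → run B
t=2: vr[B=1024/793] → run B
t=3: vr[B=1536/793 C=1536/793] → run B
t=4: vr[C=1536/793] → run C
t=5: vr[C=5605888/2474953] → run C
t=6: vr[C=6417920/2474953] → run C
t=7: vr[C=7229952/2474953] → run C
t=8: vr[C=8041984/2474953] → run C
t=9: (idle)
t=10: (idle)
t=11: (idle)

running at tick 6 = C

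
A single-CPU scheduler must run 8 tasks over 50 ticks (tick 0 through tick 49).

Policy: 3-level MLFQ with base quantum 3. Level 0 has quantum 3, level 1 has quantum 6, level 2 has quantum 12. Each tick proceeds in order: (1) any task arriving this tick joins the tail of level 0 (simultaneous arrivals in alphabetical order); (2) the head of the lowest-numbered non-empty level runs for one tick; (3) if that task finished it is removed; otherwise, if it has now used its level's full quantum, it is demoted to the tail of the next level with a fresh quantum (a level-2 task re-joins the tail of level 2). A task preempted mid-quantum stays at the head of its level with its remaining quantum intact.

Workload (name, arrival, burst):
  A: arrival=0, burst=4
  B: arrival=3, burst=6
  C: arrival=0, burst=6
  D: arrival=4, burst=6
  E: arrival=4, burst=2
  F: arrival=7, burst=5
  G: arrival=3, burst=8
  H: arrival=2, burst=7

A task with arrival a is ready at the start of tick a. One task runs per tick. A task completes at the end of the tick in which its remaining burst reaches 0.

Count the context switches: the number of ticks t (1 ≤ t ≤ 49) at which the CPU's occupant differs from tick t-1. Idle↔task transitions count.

t=0: L0/L1/L2 = AC/-/- → run A
t=1: L0/L1/L2 = AC/-/- → run A
t=2: L0/L1/L2 = ACH/-/- → run A
t=3: L0/L1/L2 = CHBG/A/- → run C
t=4: L0/L1/L2 = CHBGDE/A/- → run C
t=5: L0/L1/L2 = CHBGDE/A/- → run C
t=6: L0/L1/L2 = HBGDE/AC/- → run H
t=7: L0/L1/L2 = HBGDEF/AC/- → run H
t=8: L0/L1/L2 = HBGDEF/AC/- → run H
t=9: L0/L1/L2 = BGDEF/ACH/- → run B
t=10: L0/L1/L2 = BGDEF/ACH/- → run B
t=11: L0/L1/L2 = BGDEF/ACH/- → run B
t=12: L0/L1/L2 = GDEF/ACHB/- → run G
t=13: L0/L1/L2 = GDEF/ACHB/- → run G
t=14: L0/L1/L2 = GDEF/ACHB/- → run G
t=15: L0/L1/L2 = DEF/ACHBG/- → run D
t=16: L0/L1/L2 = DEF/ACHBG/- → run D
t=17: L0/L1/L2 = DEF/ACHBG/- → run D
t=18: L0/L1/L2 = EF/ACHBGD/- → run E
t=19: L0/L1/L2 = EF/ACHBGD/- → run E
t=20: L0/L1/L2 = F/ACHBGD/- → run F
t=21: L0/L1/L2 = F/ACHBGD/- → run F
t=22: L0/L1/L2 = F/ACHBGD/- → run F
t=23: L0/L1/L2 = -/ACHBGDF/- → run A
t=24: L0/L1/L2 = -/CHBGDF/- → run C
t=25: L0/L1/L2 = -/CHBGDF/- → run C
t=26: L0/L1/L2 = -/CHBGDF/- → run C
t=27: L0/L1/L2 = -/HBGDF/- → run H
t=28: L0/L1/L2 = -/HBGDF/- → run H
t=29: L0/L1/L2 = -/HBGDF/- → run H
t=30: L0/L1/L2 = -/HBGDF/- → run H
t=31: L0/L1/L2 = -/BGDF/- → run B
t=32: L0/L1/L2 = -/BGDF/- → run B
t=33: L0/L1/L2 = -/BGDF/- → run B
t=34: L0/L1/L2 = -/GDF/- → run G
t=35: L0/L1/L2 = -/GDF/- → run G
t=36: L0/L1/L2 = -/GDF/- → run G
t=37: L0/L1/L2 = -/GDF/- → run G
t=38: L0/L1/L2 = -/GDF/- → run G
t=39: L0/L1/L2 = -/DF/- → run D
t=40: L0/L1/L2 = -/DF/- → run D
t=41: L0/L1/L2 = -/DF/- → run D
t=42: L0/L1/L2 = -/F/- → run F
t=43: L0/L1/L2 = -/F/- → run F
t=44: (idle)
t=45: (idle)
t=46: (idle)
t=47: (idle)
t=48: (idle)
t=49: (idle)

context switches = 15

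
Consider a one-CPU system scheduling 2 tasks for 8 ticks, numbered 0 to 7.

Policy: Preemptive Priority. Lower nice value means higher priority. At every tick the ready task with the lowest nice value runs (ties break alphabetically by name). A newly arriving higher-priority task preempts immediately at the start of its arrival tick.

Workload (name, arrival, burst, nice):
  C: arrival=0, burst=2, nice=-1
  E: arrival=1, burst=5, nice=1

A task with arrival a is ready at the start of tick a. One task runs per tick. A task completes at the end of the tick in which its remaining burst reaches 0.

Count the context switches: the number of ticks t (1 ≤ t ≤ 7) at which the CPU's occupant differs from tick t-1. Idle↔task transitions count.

t=0: ready={C} → run C
t=1: ready={C,E} → run C
t=2: ready={E} → run E
t=3: ready={E} → run E
t=4: ready={E} → run E
t=5: ready={E} → run E
t=6: ready={E} → run E
t=7: (idle)

context switches = 2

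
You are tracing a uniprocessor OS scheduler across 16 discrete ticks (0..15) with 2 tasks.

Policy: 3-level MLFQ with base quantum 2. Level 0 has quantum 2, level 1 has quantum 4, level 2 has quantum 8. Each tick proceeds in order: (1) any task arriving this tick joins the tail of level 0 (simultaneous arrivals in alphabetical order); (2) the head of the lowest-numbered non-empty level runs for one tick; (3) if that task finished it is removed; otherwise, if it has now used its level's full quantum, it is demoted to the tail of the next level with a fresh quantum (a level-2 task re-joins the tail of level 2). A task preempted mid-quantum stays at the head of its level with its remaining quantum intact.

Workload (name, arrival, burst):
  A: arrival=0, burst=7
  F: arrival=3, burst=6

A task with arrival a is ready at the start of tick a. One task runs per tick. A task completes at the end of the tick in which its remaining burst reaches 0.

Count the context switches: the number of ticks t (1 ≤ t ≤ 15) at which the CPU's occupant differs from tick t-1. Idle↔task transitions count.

t=0: L0/L1/L2 = A/-/- → run A
t=1: L0/L1/L2 = A/-/- → run A
t=2: L0/L1/L2 = -/A/- → run A
t=3: L0/L1/L2 = F/A/- → run F
t=4: L0/L1/L2 = F/A/- → run F
t=5: L0/L1/L2 = -/AF/- → run A
t=6: L0/L1/L2 = -/AF/- → run A
t=7: L0/L1/L2 = -/AF/- → run A
t=8: L0/L1/L2 = -/F/A → run F
t=9: L0/L1/L2 = -/F/A → run F
t=10: L0/L1/L2 = -/F/A → run F
t=11: L0/L1/L2 = -/F/A → run F
t=12: L0/L1/L2 = -/-/A → run A
t=13: (idle)
t=14: (idle)
t=15: (idle)

context switches = 5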